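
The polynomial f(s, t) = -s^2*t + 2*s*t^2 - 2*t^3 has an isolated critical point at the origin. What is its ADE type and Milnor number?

The Hessian of f at 0 has rank 0. Corank 2; j^3 = -t*(s^2 - 2*s*t + 2*t^2) splits into three distinct lines over C (the quadratic factor has nonzero discriminant), so D_4.

Type D4, Milnor number mu = 4.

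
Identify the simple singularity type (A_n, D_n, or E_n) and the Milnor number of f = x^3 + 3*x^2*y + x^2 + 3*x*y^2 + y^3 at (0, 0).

Type A_{2}, Milnor number mu = 2.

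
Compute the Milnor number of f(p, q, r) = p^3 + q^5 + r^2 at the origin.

The Hessian of f at 0 has rank 1. Corank 2; j^3 = p^3 is a perfect cube, so E-series; the 5-jet and mu = 8 give E_8.

8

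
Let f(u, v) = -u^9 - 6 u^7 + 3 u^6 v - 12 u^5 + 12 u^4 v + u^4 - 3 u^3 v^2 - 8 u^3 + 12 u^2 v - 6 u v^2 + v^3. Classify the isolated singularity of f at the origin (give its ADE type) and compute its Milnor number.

Type E_{6}, Milnor number mu = 6.

The Hessian of f at 0 has rank 0. Corank 2; j^3 = -(2*u - v)^3 is a perfect cube, so E-series; the 4-jet and mu = 6 give E_6.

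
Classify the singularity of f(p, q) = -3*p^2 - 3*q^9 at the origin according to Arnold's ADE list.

A_8

The Hessian of f at 0 has rank 1. Corank 1: A-series; mu = 8 gives A_8.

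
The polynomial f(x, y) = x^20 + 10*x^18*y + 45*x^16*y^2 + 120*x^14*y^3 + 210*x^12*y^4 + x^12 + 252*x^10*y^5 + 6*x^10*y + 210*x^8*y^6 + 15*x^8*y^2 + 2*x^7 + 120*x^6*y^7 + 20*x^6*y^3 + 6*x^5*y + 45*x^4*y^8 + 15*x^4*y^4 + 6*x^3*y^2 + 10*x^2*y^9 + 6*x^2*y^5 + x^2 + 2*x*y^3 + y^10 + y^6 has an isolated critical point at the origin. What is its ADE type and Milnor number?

The Hessian of f at 0 is [[2, 0], [0, 0]] with rank 1, so corank 1. A Groebner basis of the Jacobian ideal J(f) in C{x,y} is {x^2*y^2 + x/3 + y^3/3, x^2 + x*y^3, x*y + y^4, x^3}; counting standard monomials gives mu = 9. Corank 1: A-series; mu = 9 gives A_9.

Type A_{9}, Milnor number mu = 9.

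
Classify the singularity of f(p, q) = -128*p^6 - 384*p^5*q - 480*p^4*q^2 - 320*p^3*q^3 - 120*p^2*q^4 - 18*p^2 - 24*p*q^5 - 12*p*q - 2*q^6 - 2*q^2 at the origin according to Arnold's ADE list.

The Hessian of f at 0 has rank 1. Corank 1: A-series; mu = 5 gives A_5.

A_{5}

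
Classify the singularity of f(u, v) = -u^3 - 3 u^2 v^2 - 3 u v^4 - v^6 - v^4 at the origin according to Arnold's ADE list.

E_{6}

The Hessian of f at 0 has rank 0. Corank 2; j^3 = -u^3 is a perfect cube, so E-series; the 4-jet and mu = 6 give E_6.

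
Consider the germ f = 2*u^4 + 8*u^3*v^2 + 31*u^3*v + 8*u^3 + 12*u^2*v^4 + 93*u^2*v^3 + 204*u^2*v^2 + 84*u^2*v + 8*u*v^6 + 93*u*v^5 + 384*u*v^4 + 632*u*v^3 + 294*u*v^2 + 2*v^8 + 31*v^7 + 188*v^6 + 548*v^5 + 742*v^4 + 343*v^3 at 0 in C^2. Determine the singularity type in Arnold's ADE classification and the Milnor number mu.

The Hessian of f at 0 has rank 0. Corank 2; j^3 = (2*u + 7*v)^3 is a perfect cube, so E-series; the 4-jet and mu = 7 give E_7.

Type E7, Milnor number mu = 7.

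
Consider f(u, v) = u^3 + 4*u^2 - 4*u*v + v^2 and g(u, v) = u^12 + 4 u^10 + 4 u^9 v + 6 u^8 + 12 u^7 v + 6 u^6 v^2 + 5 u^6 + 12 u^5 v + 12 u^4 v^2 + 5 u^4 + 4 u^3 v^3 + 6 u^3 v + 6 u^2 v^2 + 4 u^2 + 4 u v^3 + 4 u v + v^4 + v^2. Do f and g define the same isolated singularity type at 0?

The Hessian of f at 0 is [[8, -4], [-4, 2]] with rank 1, so corank 1. A Groebner basis of the Jacobian ideal J(f) in C{u,v} is {v^2, u - v/2}; counting standard monomials gives mu = 2. Corank 1: A-series; mu = 2 gives A_2. The Hessian of g at 0 is [[8, 4], [4, 2]] with rank 1, so corank 1. A Groebner basis of the Jacobian ideal J(g) in C{u,v} is {v^3, u + v/2}; counting standard monomials gives mu = 3. Corank 1: A-series; mu = 3 gives A_3. f is A_2 but g is A_3, hence not right-equivalent.

No.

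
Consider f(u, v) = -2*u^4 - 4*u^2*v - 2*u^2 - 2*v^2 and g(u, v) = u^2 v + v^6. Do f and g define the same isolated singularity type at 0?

No.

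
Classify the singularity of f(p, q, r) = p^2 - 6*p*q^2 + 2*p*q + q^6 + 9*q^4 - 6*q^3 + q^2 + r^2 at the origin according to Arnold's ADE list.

A5

The Hessian of f at 0 has rank 2. Corank 1: A-series; mu = 5 gives A_5.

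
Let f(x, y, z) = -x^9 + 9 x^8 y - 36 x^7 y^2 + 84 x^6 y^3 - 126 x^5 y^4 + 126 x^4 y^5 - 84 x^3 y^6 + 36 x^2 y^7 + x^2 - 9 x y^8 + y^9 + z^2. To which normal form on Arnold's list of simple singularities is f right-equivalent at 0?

A_8

The Hessian of f at 0 is [[2, 0, 0], [0, 0, 0], [0, 0, 2]] with rank 2, so corank 1. A Groebner basis of the Jacobian ideal J(f) in C{x,y,z} is {y^8, x, z}; counting standard monomials gives mu = 8. Corank 1: A-series; mu = 8 gives A_8.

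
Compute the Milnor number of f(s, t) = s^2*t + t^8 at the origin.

9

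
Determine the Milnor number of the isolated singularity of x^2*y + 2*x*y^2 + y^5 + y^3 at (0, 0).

6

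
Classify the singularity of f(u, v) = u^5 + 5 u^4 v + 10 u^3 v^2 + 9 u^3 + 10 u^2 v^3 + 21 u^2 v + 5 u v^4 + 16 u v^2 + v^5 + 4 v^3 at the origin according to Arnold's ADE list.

The Hessian of f at 0 has rank 0. Corank 2; j^3 = (u + v)*(3*u + 2*v)^2 has shape L^2 M (L != M), so D-series; mu = 6 gives D_6.

D_6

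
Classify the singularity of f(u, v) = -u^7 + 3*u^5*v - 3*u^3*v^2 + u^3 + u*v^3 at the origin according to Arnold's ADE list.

The Hessian of f at 0 is [[0, 0], [0, 0]] with rank 0, so corank 2. A Groebner basis of the Jacobian ideal J(f) in C{u,v} is {u^3, u*v^2, 3*u^2 + v^3}; counting standard monomials gives mu = 7. Corank 2; j^3 = u^3 is a perfect cube, so E-series; the 4-jet and mu = 7 give E_7.

E_{7}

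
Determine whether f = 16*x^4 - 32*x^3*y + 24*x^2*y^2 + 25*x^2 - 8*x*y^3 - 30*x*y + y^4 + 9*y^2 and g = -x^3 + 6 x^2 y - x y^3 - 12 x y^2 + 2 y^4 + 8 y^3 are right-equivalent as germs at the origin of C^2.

The Hessian of f at 0 is [[50, -30], [-30, 18]] with rank 1, so corank 1. A Groebner basis of the Jacobian ideal J(f) in C{x,y} is {y^3, x - 3*y/5}; counting standard monomials gives mu = 3. Corank 1: A-series; mu = 3 gives A_3. The Hessian of g at 0 is [[0, 0], [0, 0]] with rank 0, so corank 2. A Groebner basis of the Jacobian ideal J(g) in C{x,y} is {x^3 - 6*x^2*y - 48*x^2 + 192*x*y - 192*y^2, 6*x^2 + x*y^2 - 24*x*y + 24*y^2, 3*x^2 - 12*x*y + y^3 + 12*y^2}; counting standard monomials gives mu = 7. Corank 2; j^3 = -(x - 2*y)^3 is a perfect cube, so E-series; the 4-jet and mu = 7 give E_7. f is A_3 but g is E_7, hence not right-equivalent.

No.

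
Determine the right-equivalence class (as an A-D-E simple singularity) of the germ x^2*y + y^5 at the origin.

The Hessian of f at 0 is [[0, 0], [0, 0]] with rank 0, so corank 2. A Groebner basis of the Jacobian ideal J(f) in C{x,y} is {x^2/5 + y^4, x^3, x*y}; counting standard monomials gives mu = 6. Corank 2; j^3 = x^2*y has shape L^2 M (L != M), so D-series; mu = 6 gives D_6.

D6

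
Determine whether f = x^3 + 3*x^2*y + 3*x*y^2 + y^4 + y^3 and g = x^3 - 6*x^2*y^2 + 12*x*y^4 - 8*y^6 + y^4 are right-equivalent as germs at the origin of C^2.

Yes.

The Hessian of f at 0 has rank 0. Corank 2; j^3 = (x + y)^3 is a perfect cube, so E-series; the 4-jet and mu = 6 give E_6. The Hessian of g at 0 has rank 0. Corank 2; j^3 = x^3 is a perfect cube, so E-series; the 4-jet and mu = 6 give E_6. Both have type E_6, hence right-equivalent.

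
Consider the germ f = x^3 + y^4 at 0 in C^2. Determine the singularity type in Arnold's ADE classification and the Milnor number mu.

Type E_6, Milnor number mu = 6.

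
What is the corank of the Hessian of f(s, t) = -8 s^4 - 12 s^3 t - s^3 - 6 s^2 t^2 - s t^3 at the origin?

The Hessian at 0 is [[0, 0], [0, 0]] of rank 0; hence corank 2.

2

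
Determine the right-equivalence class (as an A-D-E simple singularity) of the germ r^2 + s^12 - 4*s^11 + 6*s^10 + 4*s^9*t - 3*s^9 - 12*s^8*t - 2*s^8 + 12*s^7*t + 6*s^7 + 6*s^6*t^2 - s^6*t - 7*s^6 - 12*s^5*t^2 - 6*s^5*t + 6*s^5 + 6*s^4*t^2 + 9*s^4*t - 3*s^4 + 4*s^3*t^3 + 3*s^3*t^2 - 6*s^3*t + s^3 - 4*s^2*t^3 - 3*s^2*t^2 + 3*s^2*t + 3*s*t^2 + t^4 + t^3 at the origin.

E_6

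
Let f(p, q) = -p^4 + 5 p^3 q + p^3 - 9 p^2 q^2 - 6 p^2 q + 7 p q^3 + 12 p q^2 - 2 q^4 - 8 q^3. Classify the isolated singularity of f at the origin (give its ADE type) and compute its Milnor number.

Type E_{7}, Milnor number mu = 7.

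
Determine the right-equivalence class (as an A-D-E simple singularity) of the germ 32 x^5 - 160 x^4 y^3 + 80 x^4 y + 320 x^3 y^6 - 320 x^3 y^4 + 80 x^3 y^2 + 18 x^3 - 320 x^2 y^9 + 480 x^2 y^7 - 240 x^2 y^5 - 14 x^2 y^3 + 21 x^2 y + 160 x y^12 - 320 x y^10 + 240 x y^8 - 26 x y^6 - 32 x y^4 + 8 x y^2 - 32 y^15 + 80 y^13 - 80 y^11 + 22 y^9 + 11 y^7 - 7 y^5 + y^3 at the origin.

The Hessian of f at 0 has rank 0. Corank 2; j^3 = (2*x + y)*(3*x + y)^2 has shape L^2 M (L != M), so D-series; mu = 6 gives D_6.

D_{6}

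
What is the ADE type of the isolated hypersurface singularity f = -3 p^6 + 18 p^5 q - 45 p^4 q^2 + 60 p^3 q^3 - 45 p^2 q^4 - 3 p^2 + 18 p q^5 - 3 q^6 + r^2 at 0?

The Hessian of f at 0 is [[-6, 0, 0], [0, 0, 0], [0, 0, 2]] with rank 2, so corank 1. A Groebner basis of the Jacobian ideal J(f) in C{p,q,r} is {q^5, p, r}; counting standard monomials gives mu = 5. Corank 1: A-series; mu = 5 gives A_5.

A5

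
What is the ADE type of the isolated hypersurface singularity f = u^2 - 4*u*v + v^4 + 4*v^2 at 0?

A3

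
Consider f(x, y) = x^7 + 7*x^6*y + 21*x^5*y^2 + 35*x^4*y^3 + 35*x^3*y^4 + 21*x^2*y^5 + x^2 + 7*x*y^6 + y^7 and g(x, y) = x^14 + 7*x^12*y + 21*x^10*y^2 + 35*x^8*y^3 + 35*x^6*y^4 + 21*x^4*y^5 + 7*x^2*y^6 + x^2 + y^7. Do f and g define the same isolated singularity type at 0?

Yes.

The Hessian of f at 0 has rank 1. Corank 1: A-series; mu = 6 gives A_6. The Hessian of g at 0 has rank 1. Corank 1: A-series; mu = 6 gives A_6. Both have type A_6, hence right-equivalent.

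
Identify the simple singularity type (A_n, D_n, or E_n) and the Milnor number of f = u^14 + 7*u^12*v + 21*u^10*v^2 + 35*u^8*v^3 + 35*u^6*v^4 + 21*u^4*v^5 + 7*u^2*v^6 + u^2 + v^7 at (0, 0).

Type A_6, Milnor number mu = 6.

The Hessian of f at 0 is [[2, 0], [0, 0]] with rank 1, so corank 1. A Groebner basis of the Jacobian ideal J(f) in C{u,v} is {v^6, u}; counting standard monomials gives mu = 6. Corank 1: A-series; mu = 6 gives A_6.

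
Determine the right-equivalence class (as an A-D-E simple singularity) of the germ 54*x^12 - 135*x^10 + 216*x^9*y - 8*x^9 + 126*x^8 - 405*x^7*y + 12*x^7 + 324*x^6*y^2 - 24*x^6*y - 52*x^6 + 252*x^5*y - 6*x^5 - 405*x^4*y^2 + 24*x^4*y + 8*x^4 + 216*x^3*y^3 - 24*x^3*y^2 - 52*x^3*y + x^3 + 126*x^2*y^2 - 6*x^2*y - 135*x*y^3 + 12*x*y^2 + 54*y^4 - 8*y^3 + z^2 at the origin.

The Hessian of f at 0 is [[0, 0, 0], [0, 0, 0], [0, 0, 2]] with rank 1, so corank 2. A Groebner basis of the Jacobian ideal J(f) in C{x,y,z} is {3*x^2/4 - 3*x*y + y^4 + y^3/4 + 3*y^2, x^3 + 21*x^2/2 - 42*x*y - 9*y^3/2 + 42*y^2, x^2*y + 15*x^2/4 - 15*x*y - 11*y^3/4 + 15*y^2, x^2 + x*y^2 - 4*x*y - 5*y^3/3 + 4*y^2, z}; counting standard monomials gives mu = 7. Corank 2; j^3 = (x - 2*y)^3 is a perfect cube, so E-series; the 4-jet and mu = 7 give E_7.

E7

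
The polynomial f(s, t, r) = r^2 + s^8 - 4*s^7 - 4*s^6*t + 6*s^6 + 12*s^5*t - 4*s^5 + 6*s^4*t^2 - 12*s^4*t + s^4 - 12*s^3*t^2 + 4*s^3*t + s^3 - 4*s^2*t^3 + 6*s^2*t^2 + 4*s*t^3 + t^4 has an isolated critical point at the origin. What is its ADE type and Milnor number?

The Hessian of f at 0 has rank 1. Corank 2; j^3 = s^3 is a perfect cube, so E-series; the 4-jet and mu = 6 give E_6.

Type E6, Milnor number mu = 6.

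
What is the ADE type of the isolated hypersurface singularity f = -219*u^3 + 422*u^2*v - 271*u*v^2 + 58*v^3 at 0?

The Hessian of f at 0 has rank 0. Corank 2; j^3 = -(3*u - 2*v)*(73*u^2 - 92*u*v + 29*v^2) splits into three distinct lines over C (the quadratic factor has nonzero discriminant), so D_4.

D_{4}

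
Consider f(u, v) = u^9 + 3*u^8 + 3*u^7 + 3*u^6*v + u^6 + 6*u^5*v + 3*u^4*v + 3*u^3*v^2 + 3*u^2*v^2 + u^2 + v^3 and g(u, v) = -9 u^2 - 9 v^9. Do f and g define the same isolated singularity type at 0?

No.

The Hessian of f at 0 has rank 1. Corank 1: A-series; mu = 2 gives A_2. The Hessian of g at 0 has rank 1. Corank 1: A-series; mu = 8 gives A_8. f is A_2 but g is A_8, hence not right-equivalent.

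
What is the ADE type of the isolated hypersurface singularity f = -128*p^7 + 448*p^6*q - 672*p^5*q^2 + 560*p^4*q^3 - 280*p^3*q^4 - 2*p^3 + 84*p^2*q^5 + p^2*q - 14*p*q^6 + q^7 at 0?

D_{8}

The Hessian of f at 0 is [[0, 0], [0, 0]] with rank 0, so corank 2. A Groebner basis of the Jacobian ideal J(f) in C{p,q} is {p*q/14 + q^6, p*q^2, p^2 - p*q/2}; counting standard monomials gives mu = 8. Corank 2; j^3 = -p^2*(2*p - q) has shape L^2 M (L != M), so D-series; mu = 8 gives D_8.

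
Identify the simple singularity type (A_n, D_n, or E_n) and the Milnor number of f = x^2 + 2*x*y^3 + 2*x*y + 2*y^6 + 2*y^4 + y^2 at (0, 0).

The Hessian of f at 0 has rank 1. Corank 1: A-series; mu = 5 gives A_5.

Type A5, Milnor number mu = 5.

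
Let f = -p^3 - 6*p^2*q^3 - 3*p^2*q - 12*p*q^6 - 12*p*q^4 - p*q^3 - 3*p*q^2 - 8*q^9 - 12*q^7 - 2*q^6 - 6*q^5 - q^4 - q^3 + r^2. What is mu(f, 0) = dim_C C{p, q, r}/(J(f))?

The Hessian of f at 0 has rank 1. Corank 2; j^3 = -(p + q)^3 is a perfect cube, so E-series; the 4-jet and mu = 7 give E_7.

7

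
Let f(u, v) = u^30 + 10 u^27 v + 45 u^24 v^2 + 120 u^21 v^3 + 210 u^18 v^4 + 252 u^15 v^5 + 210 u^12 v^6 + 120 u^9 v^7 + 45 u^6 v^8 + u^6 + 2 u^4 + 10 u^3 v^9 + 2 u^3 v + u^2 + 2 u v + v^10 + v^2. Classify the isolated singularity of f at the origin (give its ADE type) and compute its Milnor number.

Type A_9, Milnor number mu = 9.

The Hessian of f at 0 has rank 1. Corank 1: A-series; mu = 9 gives A_9.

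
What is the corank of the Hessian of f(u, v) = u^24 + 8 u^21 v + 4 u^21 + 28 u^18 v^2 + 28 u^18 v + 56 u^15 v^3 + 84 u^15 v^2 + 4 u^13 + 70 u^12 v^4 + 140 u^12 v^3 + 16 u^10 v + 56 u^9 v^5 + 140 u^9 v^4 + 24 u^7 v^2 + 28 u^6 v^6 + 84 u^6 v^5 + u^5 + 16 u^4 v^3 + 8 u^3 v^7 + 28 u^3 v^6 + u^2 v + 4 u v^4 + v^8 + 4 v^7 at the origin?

2

The Hessian at 0 is [[0, 0], [0, 0]] of rank 0; hence corank 2.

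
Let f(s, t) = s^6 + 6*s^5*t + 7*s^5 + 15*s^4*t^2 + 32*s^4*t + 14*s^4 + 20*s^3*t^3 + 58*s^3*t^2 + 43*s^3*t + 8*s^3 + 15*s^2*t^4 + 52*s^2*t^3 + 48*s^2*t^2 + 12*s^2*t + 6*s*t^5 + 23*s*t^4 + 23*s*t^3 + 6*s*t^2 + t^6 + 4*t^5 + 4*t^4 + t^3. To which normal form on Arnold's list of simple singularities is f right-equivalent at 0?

E_7

The Hessian of f at 0 has rank 0. Corank 2; j^3 = (2*s + t)^3 is a perfect cube, so E-series; the 4-jet and mu = 7 give E_7.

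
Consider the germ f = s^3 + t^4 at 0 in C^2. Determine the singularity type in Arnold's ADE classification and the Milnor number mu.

Type E6, Milnor number mu = 6.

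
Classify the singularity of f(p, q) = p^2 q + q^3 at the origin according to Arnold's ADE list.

The Hessian of f at 0 has rank 0. Corank 2; j^3 = q*(p^2 + q^2) splits into three distinct lines over C (the quadratic factor has nonzero discriminant), so D_4.

D_4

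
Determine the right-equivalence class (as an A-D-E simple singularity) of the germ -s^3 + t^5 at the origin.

E_{8}

The Hessian of f at 0 has rank 0. Corank 2; j^3 = -s^3 is a perfect cube, so E-series; the 5-jet and mu = 8 give E_8.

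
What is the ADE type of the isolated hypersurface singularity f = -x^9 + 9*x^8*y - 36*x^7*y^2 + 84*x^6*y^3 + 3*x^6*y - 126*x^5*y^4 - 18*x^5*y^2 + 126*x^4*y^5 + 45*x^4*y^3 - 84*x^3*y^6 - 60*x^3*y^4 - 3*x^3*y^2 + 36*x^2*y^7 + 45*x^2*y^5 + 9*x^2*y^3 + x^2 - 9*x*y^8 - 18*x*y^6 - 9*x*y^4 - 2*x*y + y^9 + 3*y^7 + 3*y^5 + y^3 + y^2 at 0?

The Hessian of f at 0 is [[2, -2], [-2, 2]] with rank 1, so corank 1. A Groebner basis of the Jacobian ideal J(f) in C{x,y} is {y^2, x - y}; counting standard monomials gives mu = 2. Corank 1: A-series; mu = 2 gives A_2.

A_{2}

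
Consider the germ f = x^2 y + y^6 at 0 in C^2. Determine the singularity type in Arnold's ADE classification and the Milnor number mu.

Type D_7, Milnor number mu = 7.

The Hessian of f at 0 has rank 0. Corank 2; j^3 = x^2*y has shape L^2 M (L != M), so D-series; mu = 7 gives D_7.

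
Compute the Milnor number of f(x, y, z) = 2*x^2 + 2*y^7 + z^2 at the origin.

6

The Hessian of f at 0 has rank 2. Corank 1: A-series; mu = 6 gives A_6.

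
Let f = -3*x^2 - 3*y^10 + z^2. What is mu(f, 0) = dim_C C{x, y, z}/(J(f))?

9

The Hessian of f at 0 has rank 2. Corank 1: A-series; mu = 9 gives A_9.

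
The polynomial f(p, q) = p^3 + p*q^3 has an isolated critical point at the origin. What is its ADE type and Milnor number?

The Hessian of f at 0 has rank 0. Corank 2; j^3 = p^3 is a perfect cube, so E-series; the 4-jet and mu = 7 give E_7.

Type E7, Milnor number mu = 7.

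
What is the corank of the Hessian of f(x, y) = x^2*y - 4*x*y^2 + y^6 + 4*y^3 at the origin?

2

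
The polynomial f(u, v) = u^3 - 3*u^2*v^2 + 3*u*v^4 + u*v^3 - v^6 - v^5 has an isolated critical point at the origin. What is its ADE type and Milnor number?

Type E_{7}, Milnor number mu = 7.

The Hessian of f at 0 has rank 0. Corank 2; j^3 = u^3 is a perfect cube, so E-series; the 4-jet and mu = 7 give E_7.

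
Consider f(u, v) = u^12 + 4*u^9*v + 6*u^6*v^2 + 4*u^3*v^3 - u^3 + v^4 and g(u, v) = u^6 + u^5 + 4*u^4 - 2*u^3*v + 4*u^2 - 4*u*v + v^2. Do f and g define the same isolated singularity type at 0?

No.

The Hessian of f at 0 is [[0, 0], [0, 0]] with rank 0, so corank 2. A Groebner basis of the Jacobian ideal J(f) in C{u,v} is {v^3, u^2}; counting standard monomials gives mu = 6. Corank 2; j^3 = -u^3 is a perfect cube, so E-series; the 4-jet and mu = 6 give E_6. The Hessian of g at 0 is [[8, -4], [-4, 2]] with rank 1, so corank 1. A Groebner basis of the Jacobian ideal J(g) in C{u,v} is {16*u + v^3 - 8*v, u^2 - v^2/4, u*v - v^2/2}; counting standard monomials gives mu = 4. Corank 1: A-series; mu = 4 gives A_4. f is E_6 but g is A_4, hence not right-equivalent.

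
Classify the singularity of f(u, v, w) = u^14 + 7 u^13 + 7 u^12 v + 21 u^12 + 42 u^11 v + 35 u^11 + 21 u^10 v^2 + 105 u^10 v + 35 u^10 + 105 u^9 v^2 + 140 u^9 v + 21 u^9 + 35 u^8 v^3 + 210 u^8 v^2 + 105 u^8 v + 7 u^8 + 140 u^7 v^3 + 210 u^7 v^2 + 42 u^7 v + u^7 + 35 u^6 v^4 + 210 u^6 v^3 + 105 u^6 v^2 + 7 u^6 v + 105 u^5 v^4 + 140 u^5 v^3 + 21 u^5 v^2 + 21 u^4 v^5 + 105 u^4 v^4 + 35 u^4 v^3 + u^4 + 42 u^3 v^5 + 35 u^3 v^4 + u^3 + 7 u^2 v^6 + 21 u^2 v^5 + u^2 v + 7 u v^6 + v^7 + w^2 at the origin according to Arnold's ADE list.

D_8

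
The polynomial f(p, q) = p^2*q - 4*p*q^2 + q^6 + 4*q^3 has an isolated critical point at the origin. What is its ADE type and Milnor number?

The Hessian of f at 0 has rank 0. Corank 2; j^3 = q*(p - 2*q)^2 has shape L^2 M (L != M), so D-series; mu = 7 gives D_7.

Type D_7, Milnor number mu = 7.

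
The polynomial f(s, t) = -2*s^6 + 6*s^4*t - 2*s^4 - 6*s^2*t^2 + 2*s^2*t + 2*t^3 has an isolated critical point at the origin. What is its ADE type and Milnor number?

Type D_{4}, Milnor number mu = 4.

The Hessian of f at 0 has rank 0. Corank 2; j^3 = 2*t*(s^2 + t^2) splits into three distinct lines over C (the quadratic factor has nonzero discriminant), so D_4.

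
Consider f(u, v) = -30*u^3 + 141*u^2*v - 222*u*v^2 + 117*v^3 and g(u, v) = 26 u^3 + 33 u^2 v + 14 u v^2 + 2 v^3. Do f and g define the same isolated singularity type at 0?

Yes.

The Hessian of f at 0 has rank 0. Corank 2; j^3 = -3*(2*u - 3*v)*(5*u^2 - 16*u*v + 13*v^2) splits into three distinct lines over C (the quadratic factor has nonzero discriminant), so D_4. The Hessian of g at 0 has rank 0. Corank 2; j^3 = (2*u + v)*(13*u^2 + 10*u*v + 2*v^2) splits into three distinct lines over C (the quadratic factor has nonzero discriminant), so D_4. Both have type D_4, hence right-equivalent.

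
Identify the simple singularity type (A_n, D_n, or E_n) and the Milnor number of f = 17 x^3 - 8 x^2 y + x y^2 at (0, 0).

Type D4, Milnor number mu = 4.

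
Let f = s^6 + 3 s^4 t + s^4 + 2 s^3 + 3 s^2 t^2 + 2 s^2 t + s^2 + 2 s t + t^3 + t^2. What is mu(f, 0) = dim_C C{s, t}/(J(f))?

2

The Hessian of f at 0 has rank 1. Corank 1: A-series; mu = 2 gives A_2.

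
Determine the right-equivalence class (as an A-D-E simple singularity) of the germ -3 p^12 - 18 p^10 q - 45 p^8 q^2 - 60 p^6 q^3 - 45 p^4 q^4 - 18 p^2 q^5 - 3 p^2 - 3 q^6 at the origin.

A_5

The Hessian of f at 0 has rank 1. Corank 1: A-series; mu = 5 gives A_5.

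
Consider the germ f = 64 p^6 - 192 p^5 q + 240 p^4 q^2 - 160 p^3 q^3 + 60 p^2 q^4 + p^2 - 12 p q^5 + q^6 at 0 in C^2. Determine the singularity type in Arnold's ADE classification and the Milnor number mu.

The Hessian of f at 0 is [[2, 0], [0, 0]] with rank 1, so corank 1. A Groebner basis of the Jacobian ideal J(f) in C{p,q} is {q^5, p}; counting standard monomials gives mu = 5. Corank 1: A-series; mu = 5 gives A_5.

Type A5, Milnor number mu = 5.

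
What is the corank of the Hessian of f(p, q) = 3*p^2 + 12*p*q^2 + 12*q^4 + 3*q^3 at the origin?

Hessian at 0 has rank 1.

1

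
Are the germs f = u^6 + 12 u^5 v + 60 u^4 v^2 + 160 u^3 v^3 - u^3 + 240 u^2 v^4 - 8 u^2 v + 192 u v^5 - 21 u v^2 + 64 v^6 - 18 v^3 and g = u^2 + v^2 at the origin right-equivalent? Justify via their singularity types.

The Hessian of f at 0 is [[0, 0], [0, 0]] with rank 0, so corank 2. A Groebner basis of the Jacobian ideal J(f) in C{u,v} is {u*v/6 + v^5 + v^2/2, u*v^2 + 3*v^3, u^2 + 5*u*v + 6*v^2}; counting standard monomials gives mu = 7. Corank 2; j^3 = -(u + 2*v)*(u + 3*v)^2 has shape L^2 M (L != M), so D-series; mu = 7 gives D_7. The Hessian of g at 0 is [[2, 0], [0, 2]] with rank 2, so corank 0. A Groebner basis of the Jacobian ideal J(g) in C{u,v} is {u, v}; counting standard monomials gives mu = 1. Corank 0: nondegenerate Morse point, so A_1. f is D_7 but g is A_1, hence not right-equivalent.

No.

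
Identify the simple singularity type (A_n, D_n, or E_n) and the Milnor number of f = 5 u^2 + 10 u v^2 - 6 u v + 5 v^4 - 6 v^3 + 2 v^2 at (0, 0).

Type A_{1}, Milnor number mu = 1.

The Hessian of f at 0 has rank 2. Corank 0: nondegenerate Morse point, so A_1.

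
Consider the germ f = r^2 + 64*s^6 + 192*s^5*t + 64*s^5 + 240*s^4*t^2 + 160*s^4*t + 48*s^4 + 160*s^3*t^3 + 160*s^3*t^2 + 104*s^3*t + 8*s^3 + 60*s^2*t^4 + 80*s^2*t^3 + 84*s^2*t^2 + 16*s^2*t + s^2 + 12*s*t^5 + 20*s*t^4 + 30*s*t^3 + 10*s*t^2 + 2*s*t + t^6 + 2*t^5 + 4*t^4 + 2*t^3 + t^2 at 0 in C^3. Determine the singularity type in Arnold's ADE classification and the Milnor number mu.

Type A3, Milnor number mu = 3.

The Hessian of f at 0 has rank 2. Corank 1: A-series; mu = 3 gives A_3.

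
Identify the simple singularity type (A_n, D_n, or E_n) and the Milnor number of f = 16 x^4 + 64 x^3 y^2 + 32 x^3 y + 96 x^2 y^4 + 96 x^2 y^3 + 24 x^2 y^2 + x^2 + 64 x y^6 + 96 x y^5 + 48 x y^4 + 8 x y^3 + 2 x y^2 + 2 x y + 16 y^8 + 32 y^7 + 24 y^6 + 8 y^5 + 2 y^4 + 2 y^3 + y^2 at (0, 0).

Type A_{3}, Milnor number mu = 3.

The Hessian of f at 0 has rank 1. Corank 1: A-series; mu = 3 gives A_3.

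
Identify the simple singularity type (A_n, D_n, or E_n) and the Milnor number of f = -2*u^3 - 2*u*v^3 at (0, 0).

Type E7, Milnor number mu = 7.

The Hessian of f at 0 has rank 0. Corank 2; j^3 = -2*u^3 is a perfect cube, so E-series; the 4-jet and mu = 7 give E_7.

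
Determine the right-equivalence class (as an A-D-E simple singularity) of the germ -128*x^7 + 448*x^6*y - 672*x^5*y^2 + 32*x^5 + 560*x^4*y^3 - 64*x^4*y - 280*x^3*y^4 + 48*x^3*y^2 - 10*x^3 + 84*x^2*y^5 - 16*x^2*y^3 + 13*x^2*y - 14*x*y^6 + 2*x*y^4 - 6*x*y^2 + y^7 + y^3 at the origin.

The Hessian of f at 0 is [[0, 0], [0, 0]] with rank 0, so corank 2. A Groebner basis of the Jacobian ideal J(f) in C{x,y} is {y^3, x^2 - 3*y^2/11, x*y - 6*y^2/11}; counting standard monomials gives mu = 4. Corank 2; j^3 = -(2*x - y)*(5*x^2 - 4*x*y + y^2) splits into three distinct lines over C (the quadratic factor has nonzero discriminant), so D_4.

D4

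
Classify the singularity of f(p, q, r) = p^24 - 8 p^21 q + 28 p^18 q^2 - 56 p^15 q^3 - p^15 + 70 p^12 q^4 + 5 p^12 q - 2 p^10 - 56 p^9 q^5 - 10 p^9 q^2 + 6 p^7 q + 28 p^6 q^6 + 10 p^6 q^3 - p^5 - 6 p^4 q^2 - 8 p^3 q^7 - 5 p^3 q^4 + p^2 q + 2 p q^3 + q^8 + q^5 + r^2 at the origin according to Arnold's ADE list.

D_9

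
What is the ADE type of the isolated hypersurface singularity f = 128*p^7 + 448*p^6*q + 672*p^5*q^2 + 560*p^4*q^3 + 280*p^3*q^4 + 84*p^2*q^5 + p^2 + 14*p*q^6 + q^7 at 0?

The Hessian of f at 0 has rank 1. Corank 1: A-series; mu = 6 gives A_6.

A_{6}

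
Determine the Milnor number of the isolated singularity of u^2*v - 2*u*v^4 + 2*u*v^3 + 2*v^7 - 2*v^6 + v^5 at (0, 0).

8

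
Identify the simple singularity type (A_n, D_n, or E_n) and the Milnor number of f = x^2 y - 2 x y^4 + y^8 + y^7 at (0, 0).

Type D_{9}, Milnor number mu = 9.

The Hessian of f at 0 is [[0, 0], [0, 0]] with rank 0, so corank 2. A Groebner basis of the Jacobian ideal J(f) in C{x,y} is {x^2*y^2, -8*x^2*y - x^2 + x*y^3, -x*y + y^4, x^3}; counting standard monomials gives mu = 9. Corank 2; j^3 = x^2*y has shape L^2 M (L != M), so D-series; mu = 9 gives D_9.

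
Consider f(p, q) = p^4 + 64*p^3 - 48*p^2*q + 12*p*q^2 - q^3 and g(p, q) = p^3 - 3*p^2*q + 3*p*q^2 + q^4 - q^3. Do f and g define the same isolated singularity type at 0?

Yes.

The Hessian of f at 0 has rank 0. Corank 2; j^3 = (4*p - q)^3 is a perfect cube, so E-series; the 4-jet and mu = 6 give E_6. The Hessian of g at 0 has rank 0. Corank 2; j^3 = (p - q)^3 is a perfect cube, so E-series; the 4-jet and mu = 6 give E_6. Both have type E_6, hence right-equivalent.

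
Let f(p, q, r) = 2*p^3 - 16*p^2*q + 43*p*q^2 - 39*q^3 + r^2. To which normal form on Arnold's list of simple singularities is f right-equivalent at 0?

D4

The Hessian of f at 0 is [[0, 0, 0], [0, 0, 0], [0, 0, 2]] with rank 1, so corank 2. A Groebner basis of the Jacobian ideal J(f) in C{p,q,r} is {q^3, p^2 - 23*q^2/2, p*q - 7*q^2/2, r}; counting standard monomials gives mu = 4. Corank 2; j^3 = (p - 3*q)*(2*p^2 - 10*p*q + 13*q^2) splits into three distinct lines over C (the quadratic factor has nonzero discriminant), so D_4.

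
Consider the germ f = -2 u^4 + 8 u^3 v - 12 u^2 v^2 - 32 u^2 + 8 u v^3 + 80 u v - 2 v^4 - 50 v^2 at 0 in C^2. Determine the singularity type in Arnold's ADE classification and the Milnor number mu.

Type A_{3}, Milnor number mu = 3.

The Hessian of f at 0 is [[-64, 80], [80, -100]] with rank 1, so corank 1. A Groebner basis of the Jacobian ideal J(f) in C{u,v} is {v^3, u - 5*v/4}; counting standard monomials gives mu = 3. Corank 1: A-series; mu = 3 gives A_3.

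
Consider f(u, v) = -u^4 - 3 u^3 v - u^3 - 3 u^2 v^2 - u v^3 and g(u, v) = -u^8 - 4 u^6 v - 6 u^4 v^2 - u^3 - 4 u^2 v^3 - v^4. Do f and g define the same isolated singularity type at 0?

No.

The Hessian of f at 0 is [[0, 0], [0, 0]] with rank 0, so corank 2. A Groebner basis of the Jacobian ideal J(f) in C{u,v} is {3*u^2 + v^4 + v^3, u^3, u^2*v - u^2 - v^3/3, 2*u^2 + u*v^2 + 2*v^3/3}; counting standard monomials gives mu = 7. Corank 2; j^3 = -u^3 is a perfect cube, so E-series; the 4-jet and mu = 7 give E_7. The Hessian of g at 0 is [[0, 0], [0, 0]] with rank 0, so corank 2. A Groebner basis of the Jacobian ideal J(g) in C{u,v} is {v^3, u^2}; counting standard monomials gives mu = 6. Corank 2; j^3 = -u^3 is a perfect cube, so E-series; the 4-jet and mu = 6 give E_6. f is E_7 but g is E_6, hence not right-equivalent.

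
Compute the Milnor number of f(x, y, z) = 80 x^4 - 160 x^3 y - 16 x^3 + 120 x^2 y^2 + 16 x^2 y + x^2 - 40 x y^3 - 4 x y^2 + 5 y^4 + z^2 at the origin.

The Hessian of f at 0 is [[2, 0, 0], [0, 0, 0], [0, 0, 2]] with rank 2, so corank 1. A Groebner basis of the Jacobian ideal J(f) in C{x,y,z} is {x^2, x*y, -x/2 + y^2, z}; counting standard monomials gives mu = 3. Corank 1: A-series; mu = 3 gives A_3.

3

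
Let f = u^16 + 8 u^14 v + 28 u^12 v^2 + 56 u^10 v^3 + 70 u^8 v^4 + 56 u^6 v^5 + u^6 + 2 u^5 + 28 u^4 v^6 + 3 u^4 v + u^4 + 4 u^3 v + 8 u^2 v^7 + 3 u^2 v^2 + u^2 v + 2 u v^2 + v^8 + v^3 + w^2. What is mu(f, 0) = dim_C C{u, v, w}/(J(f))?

9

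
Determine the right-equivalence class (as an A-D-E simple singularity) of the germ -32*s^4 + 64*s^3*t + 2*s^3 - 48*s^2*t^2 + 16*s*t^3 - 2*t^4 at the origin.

E_6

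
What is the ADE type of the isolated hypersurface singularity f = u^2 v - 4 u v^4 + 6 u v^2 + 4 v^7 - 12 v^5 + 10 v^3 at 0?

The Hessian of f at 0 has rank 0. Corank 2; j^3 = v*(u^2 + 6*u*v + 10*v^2) splits into three distinct lines over C (the quadratic factor has nonzero discriminant), so D_4.

D_{4}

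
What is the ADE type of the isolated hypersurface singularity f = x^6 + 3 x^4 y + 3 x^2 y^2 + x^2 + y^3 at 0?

The Hessian of f at 0 is [[2, 0], [0, 0]] with rank 1, so corank 1. A Groebner basis of the Jacobian ideal J(f) in C{x,y} is {y^2, x}; counting standard monomials gives mu = 2. Corank 1: A-series; mu = 2 gives A_2.

A_2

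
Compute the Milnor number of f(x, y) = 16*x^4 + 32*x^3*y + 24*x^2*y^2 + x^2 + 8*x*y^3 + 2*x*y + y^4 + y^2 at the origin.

The Hessian of f at 0 is [[2, 2], [2, 2]] with rank 1, so corank 1. A Groebner basis of the Jacobian ideal J(f) in C{x,y} is {y^3, x + y}; counting standard monomials gives mu = 3. Corank 1: A-series; mu = 3 gives A_3.

3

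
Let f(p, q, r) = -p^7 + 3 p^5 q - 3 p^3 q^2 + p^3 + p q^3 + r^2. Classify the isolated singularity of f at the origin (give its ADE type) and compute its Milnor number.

Type E_{7}, Milnor number mu = 7.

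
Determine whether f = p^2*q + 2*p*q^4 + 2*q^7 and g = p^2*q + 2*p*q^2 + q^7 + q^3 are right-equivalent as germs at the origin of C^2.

Yes.

The Hessian of f at 0 is [[0, 0], [0, 0]] with rank 0, so corank 2. A Groebner basis of the Jacobian ideal J(f) in C{p,q} is {-p^2/6 + p*q^3, p*q + q^4, p^3, p^2*q}; counting standard monomials gives mu = 8. Corank 2; j^3 = p^2*q has shape L^2 M (L != M), so D-series; mu = 8 gives D_8. The Hessian of g at 0 is [[0, 0], [0, 0]] with rank 0, so corank 2. A Groebner basis of the Jacobian ideal J(g) in C{p,q} is {p^2/7 + q^6 - q^2/7, p^3 + q^3, p*q + q^2}; counting standard monomials gives mu = 8. Corank 2; j^3 = q*(p + q)^2 has shape L^2 M (L != M), so D-series; mu = 8 gives D_8. Both have type D_8, hence right-equivalent.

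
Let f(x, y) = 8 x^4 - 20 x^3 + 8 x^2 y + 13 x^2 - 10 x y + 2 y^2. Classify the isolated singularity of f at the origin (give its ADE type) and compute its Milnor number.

Type A_{1}, Milnor number mu = 1.

The Hessian of f at 0 is [[26, -10], [-10, 4]] with rank 2, so corank 0. A Groebner basis of the Jacobian ideal J(f) in C{x,y} is {x, y}; counting standard monomials gives mu = 1. Corank 0: nondegenerate Morse point, so A_1.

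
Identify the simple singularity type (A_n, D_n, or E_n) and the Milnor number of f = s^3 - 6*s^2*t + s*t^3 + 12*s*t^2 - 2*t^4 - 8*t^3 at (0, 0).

Type E_7, Milnor number mu = 7.

The Hessian of f at 0 has rank 0. Corank 2; j^3 = (s - 2*t)^3 is a perfect cube, so E-series; the 4-jet and mu = 7 give E_7.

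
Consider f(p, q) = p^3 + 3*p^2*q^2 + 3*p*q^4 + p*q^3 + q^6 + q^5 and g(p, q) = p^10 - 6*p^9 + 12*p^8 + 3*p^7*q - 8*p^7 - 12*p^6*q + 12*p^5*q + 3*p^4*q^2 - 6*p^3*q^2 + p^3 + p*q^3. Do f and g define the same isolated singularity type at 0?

The Hessian of f at 0 has rank 0. Corank 2; j^3 = p^3 is a perfect cube, so E-series; the 4-jet and mu = 7 give E_7. The Hessian of g at 0 has rank 0. Corank 2; j^3 = p^3 is a perfect cube, so E-series; the 4-jet and mu = 7 give E_7. Both have type E_7, hence right-equivalent.

Yes.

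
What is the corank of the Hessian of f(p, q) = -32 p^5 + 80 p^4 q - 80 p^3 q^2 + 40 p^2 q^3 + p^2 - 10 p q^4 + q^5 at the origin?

1

The Hessian at 0 is [[2, 0], [0, 0]] of rank 1; hence corank 1.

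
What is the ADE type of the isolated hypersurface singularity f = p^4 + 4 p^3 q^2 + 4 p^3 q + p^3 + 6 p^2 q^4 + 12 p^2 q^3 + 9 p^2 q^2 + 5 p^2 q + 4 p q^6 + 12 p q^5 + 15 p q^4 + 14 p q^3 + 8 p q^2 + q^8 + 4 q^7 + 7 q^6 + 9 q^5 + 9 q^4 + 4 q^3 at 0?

The Hessian of f at 0 is [[0, 0], [0, 0]] with rank 0, so corank 2. A Groebner basis of the Jacobian ideal J(f) in C{p,q} is {p*q^2 + 2*p*q/3 + 4*q^2/3, -p*q/3 + q^3 - 2*q^2/3, p^2 + 8*p*q/3 + 4*q^2/3}; counting standard monomials gives mu = 5. Corank 2; j^3 = (p + q)*(p + 2*q)^2 has shape L^2 M (L != M), so D-series; mu = 5 gives D_5.

D5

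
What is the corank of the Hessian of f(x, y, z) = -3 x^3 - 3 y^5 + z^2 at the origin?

2

Hessian at 0 has rank 1.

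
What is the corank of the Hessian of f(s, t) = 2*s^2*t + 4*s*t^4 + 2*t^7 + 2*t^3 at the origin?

The Hessian at 0 is [[0, 0], [0, 0]] of rank 0; hence corank 2.

2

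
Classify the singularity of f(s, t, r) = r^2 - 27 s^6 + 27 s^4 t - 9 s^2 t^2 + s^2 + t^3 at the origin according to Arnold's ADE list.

A2

The Hessian of f at 0 has rank 2. Corank 1: A-series; mu = 2 gives A_2.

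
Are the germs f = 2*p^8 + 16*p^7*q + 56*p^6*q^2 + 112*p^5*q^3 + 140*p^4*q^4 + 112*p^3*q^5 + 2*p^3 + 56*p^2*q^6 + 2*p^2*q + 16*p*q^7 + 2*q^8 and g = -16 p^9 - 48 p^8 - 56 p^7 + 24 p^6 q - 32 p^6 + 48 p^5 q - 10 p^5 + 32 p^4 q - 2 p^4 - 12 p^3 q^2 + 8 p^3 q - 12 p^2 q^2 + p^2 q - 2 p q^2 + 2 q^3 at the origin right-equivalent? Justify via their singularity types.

The Hessian of f at 0 has rank 0. Corank 2; j^3 = 2*p^2*(p + q) has shape L^2 M (L != M), so D-series; mu = 9 gives D_9. The Hessian of g at 0 has rank 0. Corank 2; j^3 = q*(p^2 - 2*p*q + 2*q^2) splits into three distinct lines over C (the quadratic factor has nonzero discriminant), so D_4. f is D_9 but g is D_4, hence not right-equivalent.

No.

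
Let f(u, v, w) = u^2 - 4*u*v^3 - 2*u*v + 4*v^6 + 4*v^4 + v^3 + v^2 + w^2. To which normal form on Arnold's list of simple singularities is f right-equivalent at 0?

A_{2}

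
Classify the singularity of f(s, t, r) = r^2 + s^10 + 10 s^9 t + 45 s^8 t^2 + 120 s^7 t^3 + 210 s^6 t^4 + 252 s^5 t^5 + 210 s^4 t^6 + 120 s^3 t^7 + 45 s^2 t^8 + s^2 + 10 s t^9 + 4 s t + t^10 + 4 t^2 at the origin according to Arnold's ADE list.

The Hessian of f at 0 has rank 2. Corank 1: A-series; mu = 9 gives A_9.

A_9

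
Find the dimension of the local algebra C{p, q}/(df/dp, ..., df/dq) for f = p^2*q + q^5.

The Hessian of f at 0 is [[0, 0], [0, 0]] with rank 0, so corank 2. A Groebner basis of the Jacobian ideal J(f) in C{p,q} is {p^2/5 + q^4, p^3, p*q}; counting standard monomials gives mu = 6. Corank 2; j^3 = p^2*q has shape L^2 M (L != M), so D-series; mu = 6 gives D_6.

6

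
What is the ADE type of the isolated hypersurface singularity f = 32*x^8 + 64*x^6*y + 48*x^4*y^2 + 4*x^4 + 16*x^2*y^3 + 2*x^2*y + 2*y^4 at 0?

D_5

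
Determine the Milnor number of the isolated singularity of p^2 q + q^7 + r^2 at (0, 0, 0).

8

The Hessian of f at 0 has rank 1. Corank 2; j^3 = p^2*q has shape L^2 M (L != M), so D-series; mu = 8 gives D_8.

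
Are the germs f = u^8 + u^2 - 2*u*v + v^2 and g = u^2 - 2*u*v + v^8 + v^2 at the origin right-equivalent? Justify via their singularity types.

Yes.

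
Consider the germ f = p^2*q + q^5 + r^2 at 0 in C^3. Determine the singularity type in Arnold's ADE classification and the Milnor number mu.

Type D6, Milnor number mu = 6.

The Hessian of f at 0 has rank 1. Corank 2; j^3 = p^2*q has shape L^2 M (L != M), so D-series; mu = 6 gives D_6.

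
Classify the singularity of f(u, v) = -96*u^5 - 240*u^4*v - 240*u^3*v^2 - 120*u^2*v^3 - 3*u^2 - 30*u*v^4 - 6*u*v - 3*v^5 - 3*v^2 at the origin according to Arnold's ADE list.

The Hessian of f at 0 has rank 1. Corank 1: A-series; mu = 4 gives A_4.

A_{4}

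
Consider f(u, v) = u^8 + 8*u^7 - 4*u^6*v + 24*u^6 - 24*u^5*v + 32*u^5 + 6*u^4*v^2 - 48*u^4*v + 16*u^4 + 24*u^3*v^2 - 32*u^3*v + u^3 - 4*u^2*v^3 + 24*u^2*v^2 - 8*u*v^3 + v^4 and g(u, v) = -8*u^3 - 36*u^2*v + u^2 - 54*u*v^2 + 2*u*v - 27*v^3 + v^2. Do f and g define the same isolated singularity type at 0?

No.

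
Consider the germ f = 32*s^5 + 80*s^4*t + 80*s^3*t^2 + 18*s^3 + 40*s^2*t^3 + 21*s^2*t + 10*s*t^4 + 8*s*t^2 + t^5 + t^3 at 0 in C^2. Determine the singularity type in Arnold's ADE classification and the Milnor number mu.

Type D6, Milnor number mu = 6.

The Hessian of f at 0 has rank 0. Corank 2; j^3 = (2*s + t)*(3*s + t)^2 has shape L^2 M (L != M), so D-series; mu = 6 gives D_6.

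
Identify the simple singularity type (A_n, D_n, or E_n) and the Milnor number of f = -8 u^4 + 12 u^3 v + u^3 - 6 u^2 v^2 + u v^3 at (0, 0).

Type E_{7}, Milnor number mu = 7.

The Hessian of f at 0 has rank 0. Corank 2; j^3 = u^3 is a perfect cube, so E-series; the 4-jet and mu = 7 give E_7.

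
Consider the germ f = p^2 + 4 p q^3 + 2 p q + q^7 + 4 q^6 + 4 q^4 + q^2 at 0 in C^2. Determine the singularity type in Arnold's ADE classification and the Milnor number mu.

The Hessian of f at 0 has rank 1. Corank 1: A-series; mu = 6 gives A_6.

Type A_{6}, Milnor number mu = 6.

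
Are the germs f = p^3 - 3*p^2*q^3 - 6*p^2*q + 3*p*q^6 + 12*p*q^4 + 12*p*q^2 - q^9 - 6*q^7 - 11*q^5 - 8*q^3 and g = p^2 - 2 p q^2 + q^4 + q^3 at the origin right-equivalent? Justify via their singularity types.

No.

The Hessian of f at 0 has rank 0. Corank 2; j^3 = (p - 2*q)^3 is a perfect cube, so E-series; the 5-jet and mu = 8 give E_8. The Hessian of g at 0 has rank 1. Corank 1: A-series; mu = 2 gives A_2. f is E_8 but g is A_2, hence not right-equivalent.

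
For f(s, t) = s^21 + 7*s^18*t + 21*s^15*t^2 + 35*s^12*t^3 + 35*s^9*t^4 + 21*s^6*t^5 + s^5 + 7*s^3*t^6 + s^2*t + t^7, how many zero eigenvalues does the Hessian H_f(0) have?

2

Hessian at 0 has rank 0.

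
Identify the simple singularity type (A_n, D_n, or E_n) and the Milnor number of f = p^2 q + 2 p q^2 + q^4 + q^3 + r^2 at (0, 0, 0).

The Hessian of f at 0 has rank 1. Corank 2; j^3 = q*(p + q)^2 has shape L^2 M (L != M), so D-series; mu = 5 gives D_5.

Type D_{5}, Milnor number mu = 5.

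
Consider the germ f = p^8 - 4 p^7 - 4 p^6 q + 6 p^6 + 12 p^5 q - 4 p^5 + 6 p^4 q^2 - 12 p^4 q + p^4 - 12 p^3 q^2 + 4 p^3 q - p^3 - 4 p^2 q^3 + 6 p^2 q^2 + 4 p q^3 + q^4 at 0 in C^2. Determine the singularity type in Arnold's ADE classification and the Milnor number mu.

Type E_{6}, Milnor number mu = 6.

The Hessian of f at 0 has rank 0. Corank 2; j^3 = -p^3 is a perfect cube, so E-series; the 4-jet and mu = 6 give E_6.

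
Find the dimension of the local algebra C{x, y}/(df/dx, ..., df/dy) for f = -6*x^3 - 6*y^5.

The Hessian of f at 0 has rank 0. Corank 2; j^3 = -6*x^3 is a perfect cube, so E-series; the 5-jet and mu = 8 give E_8.

8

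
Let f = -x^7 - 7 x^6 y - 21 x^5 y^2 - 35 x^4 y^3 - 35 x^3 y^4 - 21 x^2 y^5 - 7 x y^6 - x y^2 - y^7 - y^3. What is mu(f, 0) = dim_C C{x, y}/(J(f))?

The Hessian of f at 0 has rank 0. Corank 2; j^3 = -y^2*(x + y) has shape L^2 M (L != M), so D-series; mu = 8 gives D_8.

8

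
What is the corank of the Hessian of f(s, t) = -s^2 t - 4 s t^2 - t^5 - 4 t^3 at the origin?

The Hessian at 0 is [[0, 0], [0, 0]] of rank 0; hence corank 2.

2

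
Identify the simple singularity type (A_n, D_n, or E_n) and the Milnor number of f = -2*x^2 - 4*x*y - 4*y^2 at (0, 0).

The Hessian of f at 0 has rank 2. Corank 0: nondegenerate Morse point, so A_1.

Type A_{1}, Milnor number mu = 1.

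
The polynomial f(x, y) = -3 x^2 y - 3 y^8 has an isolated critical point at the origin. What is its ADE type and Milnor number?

The Hessian of f at 0 has rank 0. Corank 2; j^3 = -3*x^2*y has shape L^2 M (L != M), so D-series; mu = 9 gives D_9.

Type D_9, Milnor number mu = 9.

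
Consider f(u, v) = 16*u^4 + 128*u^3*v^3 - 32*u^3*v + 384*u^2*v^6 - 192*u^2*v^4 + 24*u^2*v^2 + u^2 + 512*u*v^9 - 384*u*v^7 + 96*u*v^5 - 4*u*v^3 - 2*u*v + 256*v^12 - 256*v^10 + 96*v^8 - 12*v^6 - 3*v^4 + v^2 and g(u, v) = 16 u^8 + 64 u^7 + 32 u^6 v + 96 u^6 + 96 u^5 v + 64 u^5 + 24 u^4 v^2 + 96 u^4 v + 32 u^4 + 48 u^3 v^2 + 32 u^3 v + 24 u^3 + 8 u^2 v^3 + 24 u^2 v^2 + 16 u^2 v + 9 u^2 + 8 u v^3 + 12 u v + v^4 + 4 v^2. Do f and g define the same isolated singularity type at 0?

The Hessian of f at 0 has rank 1. Corank 1: A-series; mu = 3 gives A_3. The Hessian of g at 0 has rank 1. Corank 1: A-series; mu = 3 gives A_3. Both have type A_3, hence right-equivalent.

Yes.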